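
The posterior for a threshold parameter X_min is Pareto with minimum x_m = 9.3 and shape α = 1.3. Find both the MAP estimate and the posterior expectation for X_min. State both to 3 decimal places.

X_min_MAP = 9.300, E[X_min|data] = 40.300

The Pareto density is strictly decreasing on [x_m, ∞), so the mode is x_m = 9.300.
Mean = α·x_m/(α−1) = 1.3·9.3/0.3 = 40.300.
The mean is pulled above the mode by the posterior's right skew.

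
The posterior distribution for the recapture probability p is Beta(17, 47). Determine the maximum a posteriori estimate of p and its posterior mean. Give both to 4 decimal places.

p_MAP = 0.2581, E[p|data] = 0.2656

Mode = (17−1)/(17+47−2) = 16/62 = 0.2581.
Mean = 17/(17+47) = 17/64 = 0.2656.
The posterior is right-skewed, so the mean exceeds the mode.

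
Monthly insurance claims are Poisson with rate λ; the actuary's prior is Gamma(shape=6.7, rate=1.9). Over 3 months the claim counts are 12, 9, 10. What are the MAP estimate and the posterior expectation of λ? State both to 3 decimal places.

MAP: 7.490. Posterior mean: 7.694.

Σ counts = 31. Posterior: Gamma(shape = 6.7+31 = 37.7, rate = 1.9+3 = 4.9).
Mode = (α−1)/β = 36.7/4.9 = 7.490.
Mean = α/β = 37.7/4.9 = 7.694.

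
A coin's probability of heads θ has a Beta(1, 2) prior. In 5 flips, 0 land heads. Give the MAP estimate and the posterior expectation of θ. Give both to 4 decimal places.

Posterior: Beta(1+0, 2+5) = Beta(1, 7).
Since α = 1 ≤ 1 and β > 1, the Beta density is monotone decreasing on [0,1]; the mode is at 0.
Mean = 1/(1+7) = 0.1250.

MAP = 0.0000, posterior mean = 0.1250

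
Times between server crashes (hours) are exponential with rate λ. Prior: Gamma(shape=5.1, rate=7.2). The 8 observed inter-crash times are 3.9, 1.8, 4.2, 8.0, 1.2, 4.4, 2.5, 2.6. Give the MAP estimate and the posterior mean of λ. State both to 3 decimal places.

MAP: 0.338. Posterior mean: 0.366.

Σ times = 28.6. Posterior: Gamma(shape = 5.1+8 = 13.1, rate = 7.2+28.6 = 35.8).
Mode = (α−1)/β = 12.1/35.8 = 0.338.
Mean = α/β = 13.1/35.8 = 0.366.
The mean is pulled above the mode by the posterior's right skew.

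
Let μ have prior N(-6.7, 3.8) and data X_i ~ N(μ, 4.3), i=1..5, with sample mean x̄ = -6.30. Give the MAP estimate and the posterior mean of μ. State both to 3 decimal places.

Posterior for μ is Normal. Precision-weighted mean: (1/3.8·-6.7 + 5/4.3·-6.30) / (1/3.8 + 5/4.3) = -6.374.
A Normal posterior is symmetric, so mode = mean.

MAP: -6.374. Posterior mean: -6.374.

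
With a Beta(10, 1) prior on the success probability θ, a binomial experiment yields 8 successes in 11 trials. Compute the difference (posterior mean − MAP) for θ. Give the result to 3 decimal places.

Posterior: Beta(10+8, 1+3) = Beta(18, 4).
Mode = (18−1)/(18+4−2) = 17/20 = 0.850.
Mean = 18/(18+4) = 18/22 = 0.818.
Difference = 0.818 − 0.850 = -0.032.
The mean is pulled below the mode by the posterior's left skew.

-0.032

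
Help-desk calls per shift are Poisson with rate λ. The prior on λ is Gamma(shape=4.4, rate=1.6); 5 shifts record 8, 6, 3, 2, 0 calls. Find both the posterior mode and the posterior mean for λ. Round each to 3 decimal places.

MAP: 3.394. Posterior mean: 3.545.

Σ counts = 19. Posterior: Gamma(shape = 4.4+19 = 23.4, rate = 1.6+5 = 6.6).
Mode = (α−1)/β = 22.4/6.6 = 3.394.
Mean = α/β = 23.4/6.6 = 3.545.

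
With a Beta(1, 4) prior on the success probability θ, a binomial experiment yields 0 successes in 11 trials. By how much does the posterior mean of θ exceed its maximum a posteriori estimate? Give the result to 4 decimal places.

0.0625

Posterior: Beta(1+0, 4+11) = Beta(1, 15).
Since α = 1 ≤ 1 and β > 1, the Beta density is monotone decreasing on [0,1]; the mode is at 0.
Mean = 1/(1+15) = 0.0625.
Difference = 0.0625 − 0.0000 = 0.0625.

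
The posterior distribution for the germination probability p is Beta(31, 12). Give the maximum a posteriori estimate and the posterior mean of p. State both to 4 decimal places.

Mode = (31−1)/(31+12−2) = 30/41 = 0.7317.
Mean = 31/(31+12) = 31/43 = 0.7209.

MAP = 0.7317; posterior mean = 0.7209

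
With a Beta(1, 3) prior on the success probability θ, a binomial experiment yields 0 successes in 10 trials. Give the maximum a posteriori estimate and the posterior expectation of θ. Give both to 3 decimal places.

Posterior: Beta(1+0, 3+10) = Beta(1, 13).
Since α = 1 ≤ 1 and β > 1, the Beta density is monotone decreasing on [0,1]; the mode is at 0.
Mean = 1/(1+13) = 0.071.
Right-skewed posterior ⇒ mode < mean.

MAP: 0.000. Posterior mean: 0.071.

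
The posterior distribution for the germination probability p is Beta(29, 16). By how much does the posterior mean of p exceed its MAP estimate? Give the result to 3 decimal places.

-0.007

Mode = (29−1)/(29+16−2) = 28/43 = 0.651.
Mean = 29/(29+16) = 29/45 = 0.644.
Difference = 0.644 − 0.651 = -0.007.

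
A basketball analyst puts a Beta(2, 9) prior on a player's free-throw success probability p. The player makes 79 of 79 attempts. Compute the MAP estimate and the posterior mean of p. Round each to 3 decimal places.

Posterior: Beta(2+79, 9+0) = Beta(81, 9).
Mode = (81−1)/(81+9−2) = 80/88 = 0.909.
Mean = 81/(81+9) = 81/90 = 0.900.
Left-skewed posterior ⇒ mean < mode.

MAP: 0.909. Posterior mean: 0.900.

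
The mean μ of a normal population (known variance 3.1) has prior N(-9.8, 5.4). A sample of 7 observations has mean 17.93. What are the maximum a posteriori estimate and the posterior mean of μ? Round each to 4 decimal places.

Posterior for μ is Normal. Precision-weighted mean: (1/5.4·-9.8 + 7/3.1·17.93) / (1/5.4 + 7/3.1) = 15.8282.
A Normal posterior is symmetric, so mode = mean.

μ_MAP = 15.8282, E[μ|data] = 15.8282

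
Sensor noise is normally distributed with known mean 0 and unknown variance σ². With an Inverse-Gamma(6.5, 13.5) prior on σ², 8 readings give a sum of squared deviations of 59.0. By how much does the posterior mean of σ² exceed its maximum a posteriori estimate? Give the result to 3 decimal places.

0.787

Posterior: Inverse-Gamma(shape = 6.5+8/2 = 10.5, scale = 13.5+59.0/2 = 43.0).
Mode = β/(α+1) = 43.0/11.5 = 3.739.
Mean = β/(α−1) = 43.0/9.5 = 4.526.
Difference = 4.526 − 3.739 = 0.787.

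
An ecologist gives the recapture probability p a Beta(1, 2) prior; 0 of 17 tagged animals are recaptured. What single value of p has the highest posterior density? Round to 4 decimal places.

Posterior: Beta(1+0, 2+17) = Beta(1, 19).
Since α = 1 ≤ 1 and β > 1, the Beta density is monotone decreasing on [0,1]; the mode is at 0.
Mean = 1/(1+19) = 0.0500.
This is the posterior mode — the MAP estimate.

0.0000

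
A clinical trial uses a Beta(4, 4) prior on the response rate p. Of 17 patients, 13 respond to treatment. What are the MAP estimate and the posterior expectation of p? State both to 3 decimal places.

Posterior: Beta(4+13, 4+4) = Beta(17, 8).
Mode = (17−1)/(17+8−2) = 16/23 = 0.696.
Mean = 17/(17+8) = 17/25 = 0.680.

MAP = 0.696, posterior mean = 0.680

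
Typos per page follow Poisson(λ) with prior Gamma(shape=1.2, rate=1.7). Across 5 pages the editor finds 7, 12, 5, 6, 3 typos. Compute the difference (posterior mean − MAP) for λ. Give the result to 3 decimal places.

Σ counts = 33. Posterior: Gamma(shape = 1.2+33 = 34.2, rate = 1.7+5 = 6.7).
Mode = (α−1)/β = 33.2/6.7 = 4.955.
Mean = α/β = 34.2/6.7 = 5.104.
Difference = 5.104 − 4.955 = 0.149.

0.149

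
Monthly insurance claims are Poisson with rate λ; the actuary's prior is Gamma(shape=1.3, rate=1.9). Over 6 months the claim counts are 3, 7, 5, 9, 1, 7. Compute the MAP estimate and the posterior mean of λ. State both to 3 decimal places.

Σ counts = 32. Posterior: Gamma(shape = 1.3+32 = 33.3, rate = 1.9+6 = 7.9).
Mode = (α−1)/β = 32.3/7.9 = 4.089.
Mean = α/β = 33.3/7.9 = 4.215.

MAP = 4.089, posterior mean = 4.215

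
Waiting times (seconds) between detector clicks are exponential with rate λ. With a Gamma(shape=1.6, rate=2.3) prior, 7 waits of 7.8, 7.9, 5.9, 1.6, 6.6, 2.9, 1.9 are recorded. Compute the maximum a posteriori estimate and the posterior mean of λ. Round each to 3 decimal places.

Σ times = 34.6. Posterior: Gamma(shape = 1.6+7 = 8.6, rate = 2.3+34.6 = 36.9).
Mode = (α−1)/β = 7.6/36.9 = 0.206.
Mean = α/β = 8.6/36.9 = 0.233.

MAP = 0.206; posterior mean = 0.233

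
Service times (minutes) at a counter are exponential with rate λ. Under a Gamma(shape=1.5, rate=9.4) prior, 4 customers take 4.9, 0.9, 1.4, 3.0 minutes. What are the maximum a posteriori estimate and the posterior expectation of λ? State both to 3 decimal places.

Σ times = 10.2. Posterior: Gamma(shape = 1.5+4 = 5.5, rate = 9.4+10.2 = 19.6).
Mode = (α−1)/β = 4.5/19.6 = 0.230.
Mean = α/β = 5.5/19.6 = 0.281.

maximum a posteriori estimate = 0.230, posterior expectation = 0.281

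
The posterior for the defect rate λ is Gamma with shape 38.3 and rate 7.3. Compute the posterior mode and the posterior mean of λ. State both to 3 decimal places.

Mode = (α−1)/β = 37.3/7.3 = 5.110.
Mean = α/β = 38.3/7.3 = 5.247.

MAP: 5.110. Posterior mean: 5.247.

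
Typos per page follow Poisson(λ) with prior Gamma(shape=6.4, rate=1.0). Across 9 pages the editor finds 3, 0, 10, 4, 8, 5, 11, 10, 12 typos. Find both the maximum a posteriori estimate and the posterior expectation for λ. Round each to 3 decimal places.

Σ counts = 63. Posterior: Gamma(shape = 6.4+63 = 69.4, rate = 1.0+9 = 10.0).
Mode = (α−1)/β = 68.4/10.0 = 6.840.
Mean = α/β = 69.4/10.0 = 6.940.
Mean > mode: the posterior has a right tail.

MAP: 6.840. Posterior mean: 6.940.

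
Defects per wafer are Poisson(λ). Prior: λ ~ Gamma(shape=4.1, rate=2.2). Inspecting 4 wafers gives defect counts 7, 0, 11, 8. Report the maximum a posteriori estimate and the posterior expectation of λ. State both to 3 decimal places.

Σ counts = 26. Posterior: Gamma(shape = 4.1+26 = 30.1, rate = 2.2+4 = 6.2).
Mode = (α−1)/β = 29.1/6.2 = 4.694.
Mean = α/β = 30.1/6.2 = 4.855.
The posterior is right-skewed, so the mean exceeds the mode.

MAP = 4.694, posterior mean = 4.855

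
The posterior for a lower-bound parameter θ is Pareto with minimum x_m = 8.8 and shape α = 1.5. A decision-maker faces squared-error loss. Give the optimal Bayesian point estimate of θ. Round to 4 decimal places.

26.4000

The Pareto density is strictly decreasing on [x_m, ∞), so the mode is x_m = 8.8000.
Mean = α·x_m/(α−1) = 1.5·8.8/0.5 = 26.4000.
Squared-error loss ⇒ the optimal estimator is the posterior mean.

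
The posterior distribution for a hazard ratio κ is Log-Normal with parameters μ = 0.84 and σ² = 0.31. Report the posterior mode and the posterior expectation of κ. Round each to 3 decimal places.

MAP = 1.699; posterior mean = 2.705

Mode = exp(μ − σ²) = exp(0.53) = 1.699.
Mean = exp(μ + σ²/2) = exp(0.995) = 2.705.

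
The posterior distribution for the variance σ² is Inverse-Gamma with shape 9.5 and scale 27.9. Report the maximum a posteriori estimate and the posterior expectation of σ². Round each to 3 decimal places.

Mode = β/(α+1) = 27.9/10.5 = 2.657.
Mean = β/(α−1) = 27.9/8.5 = 3.282.

σ²_MAP = 2.657, E[σ²|data] = 3.282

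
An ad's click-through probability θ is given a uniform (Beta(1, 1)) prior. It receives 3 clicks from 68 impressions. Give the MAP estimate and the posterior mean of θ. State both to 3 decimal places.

MAP estimate = 0.044, posterior mean = 0.057

Posterior: Beta(1+3, 1+65) = Beta(4, 66).
Mode = (4−1)/(4+66−2) = 3/68 = 0.044.
With a flat prior the MAP equals the MLE, 3/68.
Mean = 4/(4+66) = 4/70 = 0.057.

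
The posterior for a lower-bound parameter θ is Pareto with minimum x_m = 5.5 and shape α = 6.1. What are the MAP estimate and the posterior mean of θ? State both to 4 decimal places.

MAP = 5.5000, posterior mean = 6.5784

The Pareto density is strictly decreasing on [x_m, ∞), so the mode is x_m = 5.5000.
Mean = α·x_m/(α−1) = 6.1·5.5/5.1 = 6.5784.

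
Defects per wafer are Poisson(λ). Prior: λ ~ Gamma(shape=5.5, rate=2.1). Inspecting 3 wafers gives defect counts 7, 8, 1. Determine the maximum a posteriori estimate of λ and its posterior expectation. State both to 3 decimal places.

Σ counts = 16. Posterior: Gamma(shape = 5.5+16 = 21.5, rate = 2.1+3 = 5.1).
Mode = (α−1)/β = 20.5/5.1 = 4.020.
Mean = α/β = 21.5/5.1 = 4.216.
The posterior is right-skewed, so the mean exceeds the mode.

MAP = 4.020, posterior mean = 4.216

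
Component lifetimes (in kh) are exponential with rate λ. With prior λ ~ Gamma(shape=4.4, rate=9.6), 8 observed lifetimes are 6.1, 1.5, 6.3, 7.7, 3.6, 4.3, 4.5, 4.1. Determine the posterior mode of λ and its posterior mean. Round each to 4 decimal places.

Σ times = 38.1. Posterior: Gamma(shape = 4.4+8 = 12.4, rate = 9.6+38.1 = 47.7).
Mode = (α−1)/β = 11.4/47.7 = 0.2390.
Mean = α/β = 12.4/47.7 = 0.2600.
Right-skewed posterior ⇒ mode < mean.

MAP = 0.2390, posterior mean = 0.2600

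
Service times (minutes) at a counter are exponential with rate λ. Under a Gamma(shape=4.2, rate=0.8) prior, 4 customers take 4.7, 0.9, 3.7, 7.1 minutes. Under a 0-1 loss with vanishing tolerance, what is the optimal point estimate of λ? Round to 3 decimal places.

Σ times = 16.4. Posterior: Gamma(shape = 4.2+4 = 8.2, rate = 0.8+16.4 = 17.2).
Mode = (α−1)/β = 7.2/17.2 = 0.419.
Mean = α/β = 8.2/17.2 = 0.477.
This is the posterior mode — the MAP estimate.

0.419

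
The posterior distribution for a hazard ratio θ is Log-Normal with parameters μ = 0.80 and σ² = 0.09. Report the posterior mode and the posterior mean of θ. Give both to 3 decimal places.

θ_MAP = 2.034, E[θ|data] = 2.328

Mode = exp(μ − σ²) = exp(0.71) = 2.034.
Mean = exp(μ + σ²/2) = exp(0.845) = 2.328.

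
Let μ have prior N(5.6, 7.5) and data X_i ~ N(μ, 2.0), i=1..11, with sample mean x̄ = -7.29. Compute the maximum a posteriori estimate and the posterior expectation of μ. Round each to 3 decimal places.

μ_MAP = -6.985, E[μ|data] = -6.985

Posterior for μ is Normal. Precision-weighted mean: (1/7.5·5.6 + 11/2.0·-7.29) / (1/7.5 + 11/2.0) = -6.985.
A Normal posterior is symmetric, so mode = mean.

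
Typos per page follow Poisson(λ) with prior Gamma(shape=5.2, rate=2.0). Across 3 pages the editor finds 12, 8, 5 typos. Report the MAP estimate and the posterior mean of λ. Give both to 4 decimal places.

MAP = 5.8400, posterior mean = 6.0400

Σ counts = 25. Posterior: Gamma(shape = 5.2+25 = 30.2, rate = 2.0+3 = 5.0).
Mode = (α−1)/β = 29.2/5.0 = 5.8400.
Mean = α/β = 30.2/5.0 = 6.0400.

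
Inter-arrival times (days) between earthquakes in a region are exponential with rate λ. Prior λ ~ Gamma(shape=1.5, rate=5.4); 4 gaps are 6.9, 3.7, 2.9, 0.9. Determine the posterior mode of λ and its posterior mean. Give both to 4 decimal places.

MAP = 0.2273, posterior mean = 0.2778

Σ times = 14.4. Posterior: Gamma(shape = 1.5+4 = 5.5, rate = 5.4+14.4 = 19.8).
Mode = (α−1)/β = 4.5/19.8 = 0.2273.
Mean = α/β = 5.5/19.8 = 0.2778.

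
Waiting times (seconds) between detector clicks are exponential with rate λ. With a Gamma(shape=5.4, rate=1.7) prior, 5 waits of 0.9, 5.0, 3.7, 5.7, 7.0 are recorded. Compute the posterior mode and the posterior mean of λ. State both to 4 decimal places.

Σ times = 22.3. Posterior: Gamma(shape = 5.4+5 = 10.4, rate = 1.7+22.3 = 24.0).
Mode = (α−1)/β = 9.4/24.0 = 0.3917.
Mean = α/β = 10.4/24.0 = 0.4333.
The posterior is right-skewed, so the mean exceeds the mode.

MAP = 0.3917; posterior mean = 0.4333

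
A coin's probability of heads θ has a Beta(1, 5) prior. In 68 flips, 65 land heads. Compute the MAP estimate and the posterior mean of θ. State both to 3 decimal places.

θ_MAP = 0.903, E[θ|data] = 0.892

Posterior: Beta(1+65, 5+3) = Beta(66, 8).
Mode = (66−1)/(66+8−2) = 65/72 = 0.903.
Mean = 66/(66+8) = 66/74 = 0.892.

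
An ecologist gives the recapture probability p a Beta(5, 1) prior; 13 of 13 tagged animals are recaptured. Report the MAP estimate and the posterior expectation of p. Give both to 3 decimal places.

Posterior: Beta(5+13, 1+0) = Beta(18, 1).
Since β = 1 ≤ 1 and α > 1, the Beta density is monotone increasing on [0,1]; the mode is at 1.
Mean = 18/(18+1) = 0.947.
The posterior is left-skewed, so the mode exceeds the mean.

MAP = 1.000, posterior mean = 0.947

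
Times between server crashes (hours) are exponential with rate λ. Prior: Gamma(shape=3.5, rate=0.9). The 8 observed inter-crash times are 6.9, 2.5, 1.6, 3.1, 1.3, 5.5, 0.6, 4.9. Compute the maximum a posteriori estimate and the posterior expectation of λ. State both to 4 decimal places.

Σ times = 26.4. Posterior: Gamma(shape = 3.5+8 = 11.5, rate = 0.9+26.4 = 27.3).
Mode = (α−1)/β = 10.5/27.3 = 0.3846.
Mean = α/β = 11.5/27.3 = 0.4212.

MAP: 0.3846. Posterior mean: 0.4212.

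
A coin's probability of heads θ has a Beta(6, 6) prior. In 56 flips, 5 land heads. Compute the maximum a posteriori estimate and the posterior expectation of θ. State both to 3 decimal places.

maximum a posteriori estimate = 0.152, posterior expectation = 0.162

Posterior: Beta(6+5, 6+51) = Beta(11, 57).
Mode = (11−1)/(11+57−2) = 10/66 = 0.152.
Mean = 11/(11+57) = 11/68 = 0.162.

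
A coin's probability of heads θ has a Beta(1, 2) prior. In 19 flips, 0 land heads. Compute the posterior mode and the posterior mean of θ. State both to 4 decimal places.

Posterior: Beta(1+0, 2+19) = Beta(1, 21).
Since α = 1 ≤ 1 and β > 1, the Beta density is monotone decreasing on [0,1]; the mode is at 0.
Mean = 1/(1+21) = 0.0455.
The posterior is right-skewed, so the mean exceeds the mode.

MAP: 0.0000. Posterior mean: 0.0455.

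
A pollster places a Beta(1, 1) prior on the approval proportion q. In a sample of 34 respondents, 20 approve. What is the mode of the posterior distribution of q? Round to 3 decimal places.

Posterior: Beta(1+20, 1+14) = Beta(21, 15).
Mode = (21−1)/(21+15−2) = 20/34 = 0.588.
Mean = 21/(21+15) = 21/36 = 0.583.
This is the posterior mode — the MAP estimate.

0.588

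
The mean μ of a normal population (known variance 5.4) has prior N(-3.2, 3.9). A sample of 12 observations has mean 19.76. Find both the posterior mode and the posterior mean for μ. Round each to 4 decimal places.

MAP = 17.3848, posterior mean = 17.3848

Posterior for μ is Normal. Precision-weighted mean: (1/3.9·-3.2 + 12/5.4·19.76) / (1/3.9 + 12/5.4) = 17.3848.
A Normal posterior is symmetric, so mode = mean.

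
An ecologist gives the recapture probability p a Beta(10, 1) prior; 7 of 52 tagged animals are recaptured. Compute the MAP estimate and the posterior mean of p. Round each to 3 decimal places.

Posterior: Beta(10+7, 1+45) = Beta(17, 46).
Mode = (17−1)/(17+46−2) = 16/61 = 0.262.
Mean = 17/(17+46) = 17/63 = 0.270.
The mean is pulled above the mode by the posterior's right skew.

MAP = 0.262; posterior mean = 0.270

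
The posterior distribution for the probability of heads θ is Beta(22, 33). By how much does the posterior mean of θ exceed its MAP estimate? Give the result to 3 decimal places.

0.004

Mode = (22−1)/(22+33−2) = 21/53 = 0.396.
Mean = 22/(22+33) = 22/55 = 0.400.
Difference = 0.400 − 0.396 = 0.004.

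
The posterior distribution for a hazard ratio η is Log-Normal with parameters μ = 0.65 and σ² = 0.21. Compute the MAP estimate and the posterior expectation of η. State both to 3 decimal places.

Mode = exp(μ − σ²) = exp(0.44) = 1.553.
Mean = exp(μ + σ²/2) = exp(0.755) = 2.128.

MAP estimate = 1.553, posterior expectation = 2.128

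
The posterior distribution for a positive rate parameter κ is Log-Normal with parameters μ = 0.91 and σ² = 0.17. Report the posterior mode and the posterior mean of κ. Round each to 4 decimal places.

Mode = exp(μ − σ²) = exp(0.74) = 2.0959.
Mean = exp(μ + σ²/2) = exp(0.995) = 2.7047.

MAP: 2.0959. Posterior mean: 2.7047.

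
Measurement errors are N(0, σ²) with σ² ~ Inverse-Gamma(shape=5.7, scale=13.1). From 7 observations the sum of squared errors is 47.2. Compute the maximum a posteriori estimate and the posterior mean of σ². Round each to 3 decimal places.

Posterior: Inverse-Gamma(shape = 5.7+7/2 = 9.2, scale = 13.1+47.2/2 = 36.7).
Mode = β/(α+1) = 36.7/10.2 = 3.598.
Mean = β/(α−1) = 36.7/8.2 = 4.476.
The mean is pulled above the mode by the posterior's right skew.

MAP: 3.598. Posterior mean: 4.476.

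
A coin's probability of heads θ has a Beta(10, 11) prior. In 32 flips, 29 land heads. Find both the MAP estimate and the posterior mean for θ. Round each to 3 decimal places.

Posterior: Beta(10+29, 11+3) = Beta(39, 14).
Mode = (39−1)/(39+14−2) = 38/51 = 0.745.
Mean = 39/(39+14) = 39/53 = 0.736.
The mean is pulled below the mode by the posterior's left skew.

MAP estimate = 0.745, posterior mean = 0.736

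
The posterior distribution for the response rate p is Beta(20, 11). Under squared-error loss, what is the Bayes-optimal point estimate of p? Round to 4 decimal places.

Mode = (20−1)/(20+11−2) = 19/29 = 0.6552.
Mean = 20/(20+11) = 20/31 = 0.6452.
Squared-error loss ⇒ the optimal estimator is the posterior mean.

0.6452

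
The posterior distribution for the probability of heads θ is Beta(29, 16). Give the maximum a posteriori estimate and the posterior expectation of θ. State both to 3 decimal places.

MAP = 0.651; posterior mean = 0.644

Mode = (29−1)/(29+16−2) = 28/43 = 0.651.
Mean = 29/(29+16) = 29/45 = 0.644.
The mean is pulled below the mode by the posterior's left skew.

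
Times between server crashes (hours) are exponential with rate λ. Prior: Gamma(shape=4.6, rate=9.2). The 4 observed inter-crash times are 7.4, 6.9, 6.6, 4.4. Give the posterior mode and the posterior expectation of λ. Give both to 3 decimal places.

posterior mode = 0.220, posterior expectation = 0.249

Σ times = 25.3. Posterior: Gamma(shape = 4.6+4 = 8.6, rate = 9.2+25.3 = 34.5).
Mode = (α−1)/β = 7.6/34.5 = 0.220.
Mean = α/β = 8.6/34.5 = 0.249.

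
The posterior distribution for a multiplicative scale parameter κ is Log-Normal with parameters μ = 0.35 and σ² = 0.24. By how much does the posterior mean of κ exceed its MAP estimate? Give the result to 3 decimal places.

Mode = exp(μ − σ²) = exp(0.11) = 1.116.
Mean = exp(μ + σ²/2) = exp(0.470) = 1.600.
Difference = 1.600 − 1.116 = 0.484.
The mean is pulled above the mode by the posterior's right skew.

0.484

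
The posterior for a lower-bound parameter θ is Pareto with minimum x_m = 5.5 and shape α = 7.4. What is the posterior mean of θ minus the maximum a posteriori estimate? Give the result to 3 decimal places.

0.859

The Pareto density is strictly decreasing on [x_m, ∞), so the mode is x_m = 5.500.
Mean = α·x_m/(α−1) = 7.4·5.5/6.4 = 6.359.
Difference = 6.359 − 5.500 = 0.859.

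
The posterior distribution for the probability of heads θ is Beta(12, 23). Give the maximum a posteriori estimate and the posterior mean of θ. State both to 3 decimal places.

MAP = 0.333; posterior mean = 0.343

Mode = (12−1)/(12+23−2) = 11/33 = 0.333.
Mean = 12/(12+23) = 12/35 = 0.343.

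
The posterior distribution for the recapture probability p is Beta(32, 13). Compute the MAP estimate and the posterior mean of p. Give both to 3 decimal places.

MAP = 0.721, posterior mean = 0.711

Mode = (32−1)/(32+13−2) = 31/43 = 0.721.
Mean = 32/(32+13) = 32/45 = 0.711.
The posterior is left-skewed, so the mode exceeds the mean.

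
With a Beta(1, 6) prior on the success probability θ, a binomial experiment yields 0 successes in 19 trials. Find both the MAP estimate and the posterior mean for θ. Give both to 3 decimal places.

θ_MAP = 0.000, E[θ|data] = 0.038

Posterior: Beta(1+0, 6+19) = Beta(1, 25).
Since α = 1 ≤ 1 and β > 1, the Beta density is monotone decreasing on [0,1]; the mode is at 0.
Mean = 1/(1+25) = 0.038.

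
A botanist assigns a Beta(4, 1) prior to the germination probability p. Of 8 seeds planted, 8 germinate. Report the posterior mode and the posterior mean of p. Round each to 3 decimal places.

Posterior: Beta(4+8, 1+0) = Beta(12, 1).
Since β = 1 ≤ 1 and α > 1, the Beta density is monotone increasing on [0,1]; the mode is at 1.
Mean = 12/(12+1) = 0.923.
Left-skewed posterior ⇒ mean < mode.

p_MAP = 1.000, E[p|data] = 0.923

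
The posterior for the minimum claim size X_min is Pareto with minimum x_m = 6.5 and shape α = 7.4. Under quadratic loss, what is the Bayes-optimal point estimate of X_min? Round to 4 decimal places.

The Pareto density is strictly decreasing on [x_m, ∞), so the mode is x_m = 6.5000.
Mean = α·x_m/(α−1) = 7.4·6.5/6.4 = 7.5156.
Quadratic loss ⇒ the optimal estimator is the posterior mean.

7.5156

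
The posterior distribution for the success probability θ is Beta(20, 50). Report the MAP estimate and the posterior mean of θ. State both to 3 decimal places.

MAP = 0.279; posterior mean = 0.286

Mode = (20−1)/(20+50−2) = 19/68 = 0.279.
Mean = 20/(20+50) = 20/70 = 0.286.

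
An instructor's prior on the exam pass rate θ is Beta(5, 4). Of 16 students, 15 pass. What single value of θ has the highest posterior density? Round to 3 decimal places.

0.826

Posterior: Beta(5+15, 4+1) = Beta(20, 5).
Mode = (20−1)/(20+5−2) = 19/23 = 0.826.
Mean = 20/(20+5) = 20/25 = 0.800.
This is the posterior mode — the MAP estimate.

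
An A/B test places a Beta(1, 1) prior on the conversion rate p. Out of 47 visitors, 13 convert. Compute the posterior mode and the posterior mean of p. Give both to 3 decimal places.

MAP = 0.277; posterior mean = 0.286

Posterior: Beta(1+13, 1+34) = Beta(14, 35).
Mode = (14−1)/(14+35−2) = 13/47 = 0.277.
With a flat prior the MAP equals the MLE, 13/47.
Mean = 14/(14+35) = 14/49 = 0.286.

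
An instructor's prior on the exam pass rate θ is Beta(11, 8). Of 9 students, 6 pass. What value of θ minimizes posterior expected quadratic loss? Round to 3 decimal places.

0.607

Posterior: Beta(11+6, 8+3) = Beta(17, 11).
Mode = (17−1)/(17+11−2) = 16/26 = 0.615.
Mean = 17/(17+11) = 17/28 = 0.607.
Quadratic loss ⇒ the optimal estimator is the posterior mean.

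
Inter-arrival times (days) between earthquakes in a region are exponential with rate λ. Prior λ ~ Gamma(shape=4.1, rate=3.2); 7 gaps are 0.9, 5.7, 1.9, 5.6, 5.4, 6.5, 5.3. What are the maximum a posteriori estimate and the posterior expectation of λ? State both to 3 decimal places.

Σ times = 31.3. Posterior: Gamma(shape = 4.1+7 = 11.1, rate = 3.2+31.3 = 34.5).
Mode = (α−1)/β = 10.1/34.5 = 0.293.
Mean = α/β = 11.1/34.5 = 0.322.
The mean is pulled above the mode by the posterior's right skew.

λ_MAP = 0.293, E[λ|data] = 0.322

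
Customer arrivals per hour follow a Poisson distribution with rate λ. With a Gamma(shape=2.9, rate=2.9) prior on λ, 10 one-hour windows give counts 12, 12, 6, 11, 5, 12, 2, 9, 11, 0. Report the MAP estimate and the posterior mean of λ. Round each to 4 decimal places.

Σ counts = 80. Posterior: Gamma(shape = 2.9+80 = 82.9, rate = 2.9+10 = 12.9).
Mode = (α−1)/β = 81.9/12.9 = 6.3488.
Mean = α/β = 82.9/12.9 = 6.4264.

MAP estimate = 6.3488, posterior mean = 6.4264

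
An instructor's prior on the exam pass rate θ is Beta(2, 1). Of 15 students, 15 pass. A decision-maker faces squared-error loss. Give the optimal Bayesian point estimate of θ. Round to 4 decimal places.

Posterior: Beta(2+15, 1+0) = Beta(17, 1).
Since β = 1 ≤ 1 and α > 1, the Beta density is monotone increasing on [0,1]; the mode is at 1.
Mean = 17/(17+1) = 0.9444.
Squared-error loss ⇒ the optimal estimator is the posterior mean.

0.9444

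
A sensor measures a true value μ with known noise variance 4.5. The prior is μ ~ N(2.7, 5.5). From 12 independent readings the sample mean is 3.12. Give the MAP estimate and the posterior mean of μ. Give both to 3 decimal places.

Posterior for μ is Normal. Precision-weighted mean: (1/5.5·2.7 + 12/4.5·3.12) / (1/5.5 + 12/4.5) = 3.093.
A Normal posterior is symmetric, so mode = mean.

MAP: 3.093. Posterior mean: 3.093.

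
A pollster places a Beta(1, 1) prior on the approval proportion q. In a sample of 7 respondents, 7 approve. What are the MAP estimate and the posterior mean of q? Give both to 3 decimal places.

Posterior: Beta(1+7, 1+0) = Beta(8, 1).
Since β = 1 ≤ 1 and α > 1, the Beta density is monotone increasing on [0,1]; the mode is at 1.
Mean = 8/(8+1) = 0.889.

MAP = 1.000, posterior mean = 0.889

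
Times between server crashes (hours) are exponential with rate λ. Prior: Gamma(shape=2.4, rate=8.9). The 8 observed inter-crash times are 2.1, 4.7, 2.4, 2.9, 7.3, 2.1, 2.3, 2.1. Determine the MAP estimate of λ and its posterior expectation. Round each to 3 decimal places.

Σ times = 25.9. Posterior: Gamma(shape = 2.4+8 = 10.4, rate = 8.9+25.9 = 34.8).
Mode = (α−1)/β = 9.4/34.8 = 0.270.
Mean = α/β = 10.4/34.8 = 0.299.
Right-skewed posterior ⇒ mode < mean.

MAP = 0.270, posterior mean = 0.299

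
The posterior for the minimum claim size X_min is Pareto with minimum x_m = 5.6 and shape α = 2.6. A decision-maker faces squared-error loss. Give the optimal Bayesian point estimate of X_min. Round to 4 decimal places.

The Pareto density is strictly decreasing on [x_m, ∞), so the mode is x_m = 5.6000.
Mean = α·x_m/(α−1) = 2.6·5.6/1.6 = 9.1000.
Squared-error loss ⇒ the optimal estimator is the posterior mean.

9.1000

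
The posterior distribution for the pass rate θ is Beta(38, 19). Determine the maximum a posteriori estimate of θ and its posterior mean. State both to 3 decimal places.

maximum a posteriori estimate = 0.673, posterior mean = 0.667

Mode = (38−1)/(38+19−2) = 37/55 = 0.673.
Mean = 38/(38+19) = 38/57 = 0.667.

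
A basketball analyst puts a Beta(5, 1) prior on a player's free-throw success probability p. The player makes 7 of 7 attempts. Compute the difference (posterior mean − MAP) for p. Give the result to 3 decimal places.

Posterior: Beta(5+7, 1+0) = Beta(12, 1).
Since β = 1 ≤ 1 and α > 1, the Beta density is monotone increasing on [0,1]; the mode is at 1.
Mean = 12/(12+1) = 0.923.
Difference = 0.923 − 1.000 = -0.077.
Mode > mean: the posterior has a left tail.

-0.077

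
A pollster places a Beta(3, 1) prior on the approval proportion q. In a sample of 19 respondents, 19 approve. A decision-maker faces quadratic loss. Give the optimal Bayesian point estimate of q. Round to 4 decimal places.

Posterior: Beta(3+19, 1+0) = Beta(22, 1).
Since β = 1 ≤ 1 and α > 1, the Beta density is monotone increasing on [0,1]; the mode is at 1.
Mean = 22/(22+1) = 0.9565.
Quadratic loss ⇒ the optimal estimator is the posterior mean.

0.9565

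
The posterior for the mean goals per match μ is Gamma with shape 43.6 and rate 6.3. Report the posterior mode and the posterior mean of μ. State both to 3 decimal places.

MAP = 6.762, posterior mean = 6.921

Mode = (α−1)/β = 42.6/6.3 = 6.762.
Mean = α/β = 43.6/6.3 = 6.921.
The mean is pulled above the mode by the posterior's right skew.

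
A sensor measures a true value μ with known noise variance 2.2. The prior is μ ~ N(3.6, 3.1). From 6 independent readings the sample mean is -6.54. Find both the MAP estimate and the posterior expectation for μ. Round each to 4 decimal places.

MAP = -5.4675, posterior mean = -5.4675

Posterior for μ is Normal. Precision-weighted mean: (1/3.1·3.6 + 6/2.2·-6.54) / (1/3.1 + 6/2.2) = -5.4675.
A Normal posterior is symmetric, so mode = mean.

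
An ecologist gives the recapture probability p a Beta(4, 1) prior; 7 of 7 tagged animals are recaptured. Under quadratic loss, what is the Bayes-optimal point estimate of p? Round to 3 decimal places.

0.917

Posterior: Beta(4+7, 1+0) = Beta(11, 1).
Since β = 1 ≤ 1 and α > 1, the Beta density is monotone increasing on [0,1]; the mode is at 1.
Mean = 11/(11+1) = 0.917.
Quadratic loss ⇒ the optimal estimator is the posterior mean.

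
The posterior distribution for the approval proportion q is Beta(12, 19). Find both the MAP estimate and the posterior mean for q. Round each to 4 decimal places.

Mode = (12−1)/(12+19−2) = 11/29 = 0.3793.
Mean = 12/(12+19) = 12/31 = 0.3871.
Right-skewed posterior ⇒ mode < mean.

MAP = 0.3793; posterior mean = 0.3871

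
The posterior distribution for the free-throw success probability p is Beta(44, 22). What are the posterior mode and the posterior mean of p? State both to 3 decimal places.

Mode = (44−1)/(44+22−2) = 43/64 = 0.672.
Mean = 44/(44+22) = 44/66 = 0.667.

posterior mode = 0.672, posterior mean = 0.667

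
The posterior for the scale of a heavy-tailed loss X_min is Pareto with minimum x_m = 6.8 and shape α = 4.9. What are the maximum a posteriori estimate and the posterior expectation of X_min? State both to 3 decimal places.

The Pareto density is strictly decreasing on [x_m, ∞), so the mode is x_m = 6.800.
Mean = α·x_m/(α−1) = 4.9·6.8/3.9 = 8.544.

maximum a posteriori estimate = 6.800, posterior expectation = 8.544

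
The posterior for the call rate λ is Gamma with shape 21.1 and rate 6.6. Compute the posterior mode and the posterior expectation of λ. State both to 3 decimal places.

Mode = (α−1)/β = 20.1/6.6 = 3.045.
Mean = α/β = 21.1/6.6 = 3.197.

MAP = 3.045; posterior mean = 3.197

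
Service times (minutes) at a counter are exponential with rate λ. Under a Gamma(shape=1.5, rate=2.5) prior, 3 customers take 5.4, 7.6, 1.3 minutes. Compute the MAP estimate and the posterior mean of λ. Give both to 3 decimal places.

MAP: 0.208. Posterior mean: 0.268.

Σ times = 14.3. Posterior: Gamma(shape = 1.5+3 = 4.5, rate = 2.5+14.3 = 16.8).
Mode = (α−1)/β = 3.5/16.8 = 0.208.
Mean = α/β = 4.5/16.8 = 0.268.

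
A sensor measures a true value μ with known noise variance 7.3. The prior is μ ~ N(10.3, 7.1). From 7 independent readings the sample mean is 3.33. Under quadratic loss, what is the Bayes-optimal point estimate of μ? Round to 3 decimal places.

Posterior for μ is Normal. Precision-weighted mean: (1/7.1·10.3 + 7/7.3·3.33) / (1/7.1 + 7/7.3) = 4.223.
A Normal posterior is symmetric, so mode = mean.
Quadratic loss ⇒ the optimal estimator is the posterior mean.

4.223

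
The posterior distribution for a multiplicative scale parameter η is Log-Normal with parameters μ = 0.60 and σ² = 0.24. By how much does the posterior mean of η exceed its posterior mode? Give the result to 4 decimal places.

0.6211

Mode = exp(μ − σ²) = exp(0.36) = 1.4333.
Mean = exp(μ + σ²/2) = exp(0.720) = 2.0544.
Difference = 2.0544 − 1.4333 = 0.6211.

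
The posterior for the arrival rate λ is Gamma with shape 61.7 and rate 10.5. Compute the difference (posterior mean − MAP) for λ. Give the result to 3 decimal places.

Mode = (α−1)/β = 60.7/10.5 = 5.781.
Mean = α/β = 61.7/10.5 = 5.876.
Difference = 5.876 − 5.781 = 0.095.
The posterior is right-skewed, so the mean exceeds the mode.

0.095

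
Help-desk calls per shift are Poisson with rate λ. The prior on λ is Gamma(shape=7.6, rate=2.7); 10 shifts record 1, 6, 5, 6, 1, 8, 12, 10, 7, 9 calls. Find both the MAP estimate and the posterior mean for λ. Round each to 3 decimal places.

Σ counts = 65. Posterior: Gamma(shape = 7.6+65 = 72.6, rate = 2.7+10 = 12.7).
Mode = (α−1)/β = 71.6/12.7 = 5.638.
Mean = α/β = 72.6/12.7 = 5.717.

λ_MAP = 5.638, E[λ|data] = 5.717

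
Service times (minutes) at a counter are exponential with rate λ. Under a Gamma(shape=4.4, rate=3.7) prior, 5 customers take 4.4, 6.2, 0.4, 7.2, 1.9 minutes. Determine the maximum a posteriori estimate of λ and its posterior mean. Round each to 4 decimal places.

Σ times = 20.1. Posterior: Gamma(shape = 4.4+5 = 9.4, rate = 3.7+20.1 = 23.8).
Mode = (α−1)/β = 8.4/23.8 = 0.3529.
Mean = α/β = 9.4/23.8 = 0.3950.
Mean > mode: the posterior has a right tail.

λ_MAP = 0.3529, E[λ|data] = 0.3950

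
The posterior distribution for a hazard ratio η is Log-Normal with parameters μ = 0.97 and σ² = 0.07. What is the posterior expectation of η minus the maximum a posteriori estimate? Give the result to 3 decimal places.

Mode = exp(μ − σ²) = exp(0.90) = 2.460.
Mean = exp(μ + σ²/2) = exp(1.005) = 2.732.
Difference = 2.732 − 2.460 = 0.272.

0.272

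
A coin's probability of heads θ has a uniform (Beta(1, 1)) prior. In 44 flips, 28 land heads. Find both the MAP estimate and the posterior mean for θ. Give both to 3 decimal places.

MAP estimate = 0.636, posterior mean = 0.630

Posterior: Beta(1+28, 1+16) = Beta(29, 17).
Mode = (29−1)/(29+17−2) = 28/44 = 0.636.
With a flat prior the MAP equals the MLE, 28/44.
Mean = 29/(29+17) = 29/46 = 0.630.
Left-skewed posterior ⇒ mean < mode.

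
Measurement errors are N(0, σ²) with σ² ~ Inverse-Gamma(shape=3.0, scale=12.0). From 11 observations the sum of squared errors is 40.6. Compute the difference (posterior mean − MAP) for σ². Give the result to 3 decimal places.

0.907

Posterior: Inverse-Gamma(shape = 3.0+11/2 = 8.5, scale = 12.0+40.6/2 = 32.3).
Mode = β/(α+1) = 32.3/9.5 = 3.400.
Mean = β/(α−1) = 32.3/7.5 = 4.307.
Difference = 4.307 − 3.400 = 0.907.
The posterior is right-skewed, so the mean exceeds the mode.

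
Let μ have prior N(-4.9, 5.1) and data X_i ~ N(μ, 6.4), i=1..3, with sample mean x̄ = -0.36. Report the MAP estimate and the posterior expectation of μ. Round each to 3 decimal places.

Posterior for μ is Normal. Precision-weighted mean: (1/5.1·-4.9 + 3/6.4·-0.36) / (1/5.1 + 3/6.4) = -1.699.
A Normal posterior is symmetric, so mode = mean.

MAP estimate = -1.699, posterior expectation = -1.699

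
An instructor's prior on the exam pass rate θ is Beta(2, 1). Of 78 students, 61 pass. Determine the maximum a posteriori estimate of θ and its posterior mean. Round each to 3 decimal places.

Posterior: Beta(2+61, 1+17) = Beta(63, 18).
Mode = (63−1)/(63+18−2) = 62/79 = 0.785.
Mean = 63/(63+18) = 63/81 = 0.778.

θ_MAP = 0.785, E[θ|data] = 0.778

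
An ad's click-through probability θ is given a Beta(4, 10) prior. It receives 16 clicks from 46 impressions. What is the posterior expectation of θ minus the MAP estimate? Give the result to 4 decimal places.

Posterior: Beta(4+16, 10+30) = Beta(20, 40).
Mode = (20−1)/(20+40−2) = 19/58 = 0.3276.
Mean = 20/(20+40) = 20/60 = 0.3333.
Difference = 0.3333 − 0.3276 = 0.0057.
The mean is pulled above the mode by the posterior's right skew.

0.0057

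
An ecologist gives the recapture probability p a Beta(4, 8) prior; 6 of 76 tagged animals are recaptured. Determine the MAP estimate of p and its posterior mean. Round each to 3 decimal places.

MAP = 0.105; posterior mean = 0.114

Posterior: Beta(4+6, 8+70) = Beta(10, 78).
Mode = (10−1)/(10+78−2) = 9/86 = 0.105.
Mean = 10/(10+78) = 10/88 = 0.114.
The posterior is right-skewed, so the mean exceeds the mode.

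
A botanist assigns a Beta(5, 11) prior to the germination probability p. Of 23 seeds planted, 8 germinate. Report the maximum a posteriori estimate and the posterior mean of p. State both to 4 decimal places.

MAP: 0.3243. Posterior mean: 0.3333.

Posterior: Beta(5+8, 11+15) = Beta(13, 26).
Mode = (13−1)/(13+26−2) = 12/37 = 0.3243.
Mean = 13/(13+26) = 13/39 = 0.3333.
Right-skewed posterior ⇒ mode < mean.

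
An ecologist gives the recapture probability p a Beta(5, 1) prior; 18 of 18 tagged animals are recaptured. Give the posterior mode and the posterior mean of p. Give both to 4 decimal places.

Posterior: Beta(5+18, 1+0) = Beta(23, 1).
Since β = 1 ≤ 1 and α > 1, the Beta density is monotone increasing on [0,1]; the mode is at 1.
Mean = 23/(23+1) = 0.9583.

posterior mode = 1.0000, posterior mean = 0.9583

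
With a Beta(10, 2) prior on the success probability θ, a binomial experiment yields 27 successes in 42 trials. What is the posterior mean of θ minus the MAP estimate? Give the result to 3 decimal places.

Posterior: Beta(10+27, 2+15) = Beta(37, 17).
Mode = (37−1)/(37+17−2) = 36/52 = 0.692.
Mean = 37/(37+17) = 37/54 = 0.685.
Difference = 0.685 − 0.692 = -0.007.
The posterior is left-skewed, so the mode exceeds the mean.

-0.007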